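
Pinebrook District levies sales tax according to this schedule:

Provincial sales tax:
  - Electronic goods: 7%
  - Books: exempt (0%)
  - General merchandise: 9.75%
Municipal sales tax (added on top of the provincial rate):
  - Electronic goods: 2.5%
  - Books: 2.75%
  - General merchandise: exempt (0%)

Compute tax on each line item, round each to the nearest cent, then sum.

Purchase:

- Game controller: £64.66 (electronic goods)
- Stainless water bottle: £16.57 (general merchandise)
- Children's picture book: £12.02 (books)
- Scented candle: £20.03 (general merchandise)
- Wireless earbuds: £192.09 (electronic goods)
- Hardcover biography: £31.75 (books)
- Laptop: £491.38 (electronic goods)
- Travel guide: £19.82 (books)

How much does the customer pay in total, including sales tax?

Game controller £64.66: electronic goods → 7% + 2.5% municipal = 9.5% → £6.14
Stainless water bottle £16.57: general merchandise → 9.75% + 0% municipal = 9.75% → £1.62
Children's picture book £12.02: books → 0% + 2.75% municipal = 2.75% → £0.33
Scented candle £20.03: general merchandise → 9.75% + 0% municipal = 9.75% → £1.95
Wireless earbuds £192.09: electronic goods → 7% + 2.5% municipal = 9.5% → £18.25
Hardcover biography £31.75: books → 0% + 2.75% municipal = 2.75% → £0.87
Laptop £491.38: electronic goods → 7% + 2.5% municipal = 9.5% → £46.68
Travel guide £19.82: books → 0% + 2.75% municipal = 2.75% → £0.55
Subtotal = £848.32; tax = £76.39; total due = £924.71

£924.71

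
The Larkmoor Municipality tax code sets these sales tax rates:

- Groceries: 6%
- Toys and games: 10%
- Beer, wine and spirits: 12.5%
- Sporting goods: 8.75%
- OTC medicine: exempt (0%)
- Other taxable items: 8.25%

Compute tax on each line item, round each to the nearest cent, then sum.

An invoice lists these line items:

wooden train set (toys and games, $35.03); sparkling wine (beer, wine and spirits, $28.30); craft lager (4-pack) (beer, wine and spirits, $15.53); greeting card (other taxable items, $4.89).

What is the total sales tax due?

Wooden train set $35.03: toys and games → 10% → $3.50
Sparkling wine $28.30: beer, wine and spirits → 12.5% → $3.54
Craft lager (4-pack) $15.53: beer, wine and spirits → 12.5% → $1.94
Greeting card $4.89: other taxable items → 8.25% → $0.40
Total tax = $3.50 + $3.54 + $1.94 + $0.40 = $9.38

$9.38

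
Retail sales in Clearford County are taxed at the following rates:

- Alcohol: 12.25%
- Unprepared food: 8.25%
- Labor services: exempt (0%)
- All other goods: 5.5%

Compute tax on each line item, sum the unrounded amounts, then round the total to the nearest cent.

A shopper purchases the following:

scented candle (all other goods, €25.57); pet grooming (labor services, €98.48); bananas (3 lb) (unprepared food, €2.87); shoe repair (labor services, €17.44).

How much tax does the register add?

€1.64

Scented candle €25.57: all other goods → 5.5% → €1.40635
Pet grooming €98.48: labor services → 0% → €0.00
Bananas (3 lb) €2.87: unprepared food → 8.25% → €0.236775
Shoe repair €17.44: labor services → 0% → €0.00
Unrounded tax sum = €1.643125 → €1.64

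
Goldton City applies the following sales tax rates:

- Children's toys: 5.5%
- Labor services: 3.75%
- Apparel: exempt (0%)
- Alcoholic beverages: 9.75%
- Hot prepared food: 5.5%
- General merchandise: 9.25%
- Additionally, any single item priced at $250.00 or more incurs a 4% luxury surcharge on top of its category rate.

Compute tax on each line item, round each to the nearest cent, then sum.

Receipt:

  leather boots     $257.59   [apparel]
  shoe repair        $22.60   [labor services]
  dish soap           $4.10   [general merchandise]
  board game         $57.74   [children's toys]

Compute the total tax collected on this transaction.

Leather boots $257.59: apparel → 0% + 4% surcharge = 4% → $10.30
Shoe repair $22.60: labor services → 3.75% → $0.85
Dish soap $4.10: general merchandise → 9.25% → $0.38
Board game $57.74: children's toys → 5.5% → $3.18
Total tax = $10.30 + $0.85 + $0.38 + $3.18 = $14.71

$14.71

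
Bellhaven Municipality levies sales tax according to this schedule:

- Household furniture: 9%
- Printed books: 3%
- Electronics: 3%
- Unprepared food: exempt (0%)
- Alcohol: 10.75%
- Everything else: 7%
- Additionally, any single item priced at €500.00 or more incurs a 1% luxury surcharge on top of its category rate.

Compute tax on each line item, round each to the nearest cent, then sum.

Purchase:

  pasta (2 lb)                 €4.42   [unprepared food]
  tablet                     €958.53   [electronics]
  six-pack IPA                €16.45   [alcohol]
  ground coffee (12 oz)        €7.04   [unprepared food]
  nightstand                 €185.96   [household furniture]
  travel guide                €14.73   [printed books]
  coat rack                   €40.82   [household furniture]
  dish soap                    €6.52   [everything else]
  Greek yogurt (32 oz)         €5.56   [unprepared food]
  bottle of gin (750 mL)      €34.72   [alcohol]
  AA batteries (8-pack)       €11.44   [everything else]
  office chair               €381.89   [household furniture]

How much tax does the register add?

Pasta (2 lb) €4.42: unprepared food → 0% → €0.00
Tablet €958.53: electronics → 3% + 1% surcharge = 4% → €38.34
Six-pack IPA €16.45: alcohol → 10.75% → €1.77
Ground coffee (12 oz) €7.04: unprepared food → 0% → €0.00
Nightstand €185.96: household furniture → 9% → €16.74
Travel guide €14.73: printed books → 3% → €0.44
Coat rack €40.82: household furniture → 9% → €3.67
Dish soap €6.52: everything else → 7% → €0.46
Greek yogurt (32 oz) €5.56: unprepared food → 0% → €0.00
Bottle of gin (750 mL) €34.72: alcohol → 10.75% → €3.73
AA batteries (8-pack) €11.44: everything else → 7% → €0.80
Office chair €381.89: household furniture → 9% → €34.37
Total tax = €38.34 + €1.77 + €16.74 + €0.44 + €3.67 + €0.46 + €3.73 + €0.80 + €34.37 = €100.32

€100.32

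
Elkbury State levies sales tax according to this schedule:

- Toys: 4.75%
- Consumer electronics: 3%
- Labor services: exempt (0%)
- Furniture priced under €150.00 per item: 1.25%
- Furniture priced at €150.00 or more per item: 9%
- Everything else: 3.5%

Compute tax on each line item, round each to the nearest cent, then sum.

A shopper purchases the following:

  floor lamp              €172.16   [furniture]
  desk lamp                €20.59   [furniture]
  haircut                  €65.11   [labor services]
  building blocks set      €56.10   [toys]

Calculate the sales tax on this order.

Floor lamp €172.16: furniture, €150.00 or more → 9% → €15.49
Desk lamp €20.59: furniture, under €150.00 → 1.25% → €0.26
Haircut €65.11: labor services → 0% → €0.00
Building blocks set €56.10: toys → 4.75% → €2.66
Total tax = €15.49 + €0.26 + €2.66 = €18.41

€18.41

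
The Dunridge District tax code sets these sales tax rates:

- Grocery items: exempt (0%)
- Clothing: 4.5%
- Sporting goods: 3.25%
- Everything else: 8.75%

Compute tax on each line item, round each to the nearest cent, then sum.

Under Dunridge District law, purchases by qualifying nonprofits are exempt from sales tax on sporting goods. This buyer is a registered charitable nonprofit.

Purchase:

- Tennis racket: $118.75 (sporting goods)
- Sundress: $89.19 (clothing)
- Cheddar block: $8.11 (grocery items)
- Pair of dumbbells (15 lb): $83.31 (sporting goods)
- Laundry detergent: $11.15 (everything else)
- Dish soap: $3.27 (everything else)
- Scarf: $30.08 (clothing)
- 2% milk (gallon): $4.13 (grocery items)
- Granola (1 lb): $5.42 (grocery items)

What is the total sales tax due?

Tennis racket $118.75: sporting goods, buyer-exempt → 0% → $0.00
Sundress $89.19: clothing → 4.5% → $4.01
Cheddar block $8.11: grocery items → 0% → $0.00
Pair of dumbbells (15 lb) $83.31: sporting goods, buyer-exempt → 0% → $0.00
Laundry detergent $11.15: everything else → 8.75% → $0.98
Dish soap $3.27: everything else → 8.75% → $0.29
Scarf $30.08: clothing → 4.5% → $1.35
2% milk (gallon) $4.13: grocery items → 0% → $0.00
Granola (1 lb) $5.42: grocery items → 0% → $0.00
Total tax = $4.01 + $0.98 + $0.29 + $1.35 = $6.63

$6.63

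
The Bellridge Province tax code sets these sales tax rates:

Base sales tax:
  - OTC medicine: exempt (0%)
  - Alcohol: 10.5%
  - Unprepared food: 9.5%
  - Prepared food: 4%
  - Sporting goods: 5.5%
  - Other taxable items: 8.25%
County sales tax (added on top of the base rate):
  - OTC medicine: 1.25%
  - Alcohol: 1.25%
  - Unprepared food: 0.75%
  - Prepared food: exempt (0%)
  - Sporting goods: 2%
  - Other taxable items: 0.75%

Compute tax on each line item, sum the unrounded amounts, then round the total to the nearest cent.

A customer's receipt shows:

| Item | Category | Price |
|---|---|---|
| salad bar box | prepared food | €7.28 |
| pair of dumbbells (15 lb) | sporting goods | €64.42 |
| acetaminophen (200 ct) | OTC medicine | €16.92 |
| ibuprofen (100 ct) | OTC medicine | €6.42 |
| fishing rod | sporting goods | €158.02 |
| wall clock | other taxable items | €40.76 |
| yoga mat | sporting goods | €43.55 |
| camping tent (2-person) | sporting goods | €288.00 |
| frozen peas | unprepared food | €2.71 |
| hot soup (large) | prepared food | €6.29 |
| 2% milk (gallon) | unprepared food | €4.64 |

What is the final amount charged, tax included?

€685.82

Salad bar box €7.28: prepared food → 4% + 0% county = 4% → €0.2912
Pair of dumbbells (15 lb) €64.42: sporting goods → 5.5% + 2% county = 7.5% → €4.8315
Acetaminophen (200 ct) €16.92: OTC medicine → 0% + 1.25% county = 1.25% → €0.2115
Ibuprofen (100 ct) €6.42: OTC medicine → 0% + 1.25% county = 1.25% → €0.08025
Fishing rod €158.02: sporting goods → 5.5% + 2% county = 7.5% → €11.8515
Wall clock €40.76: other taxable items → 8.25% + 0.75% county = 9% → €3.6684
Yoga mat €43.55: sporting goods → 5.5% + 2% county = 7.5% → €3.26625
Camping tent (2-person) €288.00: sporting goods → 5.5% + 2% county = 7.5% → €21.60
Frozen peas €2.71: unprepared food → 9.5% + 0.75% county = 10.25% → €0.277775
Hot soup (large) €6.29: prepared food → 4% + 0% county = 4% → €0.2516
2% milk (gallon) €4.64: unprepared food → 9.5% + 0.75% county = 10.25% → €0.4756
Subtotal = €639.01; unrounded tax = €46.805575 → €46.81; total due = €685.82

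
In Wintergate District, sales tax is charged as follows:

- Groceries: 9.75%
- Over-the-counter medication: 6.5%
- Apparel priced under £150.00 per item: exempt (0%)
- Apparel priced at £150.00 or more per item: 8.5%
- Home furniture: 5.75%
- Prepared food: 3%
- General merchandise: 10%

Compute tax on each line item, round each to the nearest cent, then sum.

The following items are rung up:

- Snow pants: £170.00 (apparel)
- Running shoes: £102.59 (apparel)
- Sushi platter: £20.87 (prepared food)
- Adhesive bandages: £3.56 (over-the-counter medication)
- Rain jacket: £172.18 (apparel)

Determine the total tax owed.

£29.95

Snow pants £170.00: apparel, £150.00 or more → 8.5% → £14.45
Running shoes £102.59: apparel, under £150.00 → 0% → £0.00
Sushi platter £20.87: prepared food → 3% → £0.63
Adhesive bandages £3.56: over-the-counter medication → 6.5% → £0.23
Rain jacket £172.18: apparel, £150.00 or more → 8.5% → £14.64
Total tax = £14.45 + £0.63 + £0.23 + £14.64 = £29.95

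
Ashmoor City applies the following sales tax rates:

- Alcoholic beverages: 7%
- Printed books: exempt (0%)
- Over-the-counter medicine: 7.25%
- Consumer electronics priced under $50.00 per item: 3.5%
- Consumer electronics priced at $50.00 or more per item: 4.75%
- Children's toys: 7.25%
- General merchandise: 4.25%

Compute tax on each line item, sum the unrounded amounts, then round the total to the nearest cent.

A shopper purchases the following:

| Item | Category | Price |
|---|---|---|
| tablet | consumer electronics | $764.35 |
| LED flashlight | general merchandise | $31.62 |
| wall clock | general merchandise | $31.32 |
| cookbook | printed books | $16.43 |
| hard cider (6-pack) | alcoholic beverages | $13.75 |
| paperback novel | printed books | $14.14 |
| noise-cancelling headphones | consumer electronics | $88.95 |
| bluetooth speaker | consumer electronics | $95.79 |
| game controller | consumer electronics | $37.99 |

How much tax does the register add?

Tablet $764.35: consumer electronics, $50.00 or more → 4.75% → $36.306625
LED flashlight $31.62: general merchandise → 4.25% → $1.34385
Wall clock $31.32: general merchandise → 4.25% → $1.3311
Cookbook $16.43: printed books → 0% → $0.00
Hard cider (6-pack) $13.75: alcoholic beverages → 7% → $0.9625
Paperback novel $14.14: printed books → 0% → $0.00
Noise-cancelling headphones $88.95: consumer electronics, $50.00 or more → 4.75% → $4.225125
Bluetooth speaker $95.79: consumer electronics, $50.00 or more → 4.75% → $4.550025
Game controller $37.99: consumer electronics, under $50.00 → 3.5% → $1.32965
Unrounded tax sum = $50.048875 → $50.05

$50.05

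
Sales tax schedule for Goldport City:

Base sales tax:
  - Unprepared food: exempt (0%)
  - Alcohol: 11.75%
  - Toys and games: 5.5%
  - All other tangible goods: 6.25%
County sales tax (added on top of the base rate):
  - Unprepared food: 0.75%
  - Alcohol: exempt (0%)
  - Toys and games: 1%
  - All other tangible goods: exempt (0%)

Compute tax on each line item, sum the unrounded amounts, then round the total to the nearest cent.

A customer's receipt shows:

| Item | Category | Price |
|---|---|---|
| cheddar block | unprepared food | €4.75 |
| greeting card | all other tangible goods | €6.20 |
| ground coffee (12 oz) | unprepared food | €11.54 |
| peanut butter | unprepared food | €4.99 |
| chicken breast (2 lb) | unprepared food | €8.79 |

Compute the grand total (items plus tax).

Cheddar block €4.75: unprepared food → 0% + 0.75% county = 0.75% → €0.035625
Greeting card €6.20: all other tangible goods → 6.25% + 0% county = 6.25% → €0.3875
Ground coffee (12 oz) €11.54: unprepared food → 0% + 0.75% county = 0.75% → €0.08655
Peanut butter €4.99: unprepared food → 0% + 0.75% county = 0.75% → €0.037425
Chicken breast (2 lb) €8.79: unprepared food → 0% + 0.75% county = 0.75% → €0.065925
Subtotal = €36.27; unrounded tax = €0.613025 → €0.61; total due = €36.88

€36.88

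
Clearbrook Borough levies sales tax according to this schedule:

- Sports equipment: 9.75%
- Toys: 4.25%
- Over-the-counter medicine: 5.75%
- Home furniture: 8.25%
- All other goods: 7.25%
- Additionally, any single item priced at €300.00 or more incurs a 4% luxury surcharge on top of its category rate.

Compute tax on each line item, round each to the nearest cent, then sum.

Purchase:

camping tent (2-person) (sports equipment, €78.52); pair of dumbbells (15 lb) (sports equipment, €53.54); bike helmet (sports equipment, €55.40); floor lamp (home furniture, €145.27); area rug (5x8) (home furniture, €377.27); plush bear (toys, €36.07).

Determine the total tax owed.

€78.01

Camping tent (2-person) €78.52: sports equipment → 9.75% → €7.66
Pair of dumbbells (15 lb) €53.54: sports equipment → 9.75% → €5.22
Bike helmet €55.40: sports equipment → 9.75% → €5.40
Floor lamp €145.27: home furniture → 8.25% → €11.98
Area rug (5x8) €377.27: home furniture → 8.25% + 4% surcharge = 12.25% → €46.22
Plush bear €36.07: toys → 4.25% → €1.53
Total tax = €7.66 + €5.22 + €5.40 + €11.98 + €46.22 + €1.53 = €78.01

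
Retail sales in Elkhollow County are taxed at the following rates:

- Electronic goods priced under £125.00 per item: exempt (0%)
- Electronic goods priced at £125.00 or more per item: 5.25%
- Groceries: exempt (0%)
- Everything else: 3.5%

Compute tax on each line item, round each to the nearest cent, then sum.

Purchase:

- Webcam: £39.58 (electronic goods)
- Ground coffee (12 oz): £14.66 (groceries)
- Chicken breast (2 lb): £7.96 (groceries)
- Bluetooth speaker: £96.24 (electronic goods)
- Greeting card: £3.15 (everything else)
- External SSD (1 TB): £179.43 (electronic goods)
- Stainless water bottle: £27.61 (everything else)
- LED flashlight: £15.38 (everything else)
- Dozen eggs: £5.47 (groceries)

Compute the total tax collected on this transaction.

Webcam £39.58: electronic goods, under £125.00 → 0% → £0.00
Ground coffee (12 oz) £14.66: groceries → 0% → £0.00
Chicken breast (2 lb) £7.96: groceries → 0% → £0.00
Bluetooth speaker £96.24: electronic goods, under £125.00 → 0% → £0.00
Greeting card £3.15: everything else → 3.5% → £0.11
External SSD (1 TB) £179.43: electronic goods, £125.00 or more → 5.25% → £9.42
Stainless water bottle £27.61: everything else → 3.5% → £0.97
LED flashlight £15.38: everything else → 3.5% → £0.54
Dozen eggs £5.47: groceries → 0% → £0.00
Total tax = £0.11 + £9.42 + £0.97 + £0.54 = £11.04

£11.04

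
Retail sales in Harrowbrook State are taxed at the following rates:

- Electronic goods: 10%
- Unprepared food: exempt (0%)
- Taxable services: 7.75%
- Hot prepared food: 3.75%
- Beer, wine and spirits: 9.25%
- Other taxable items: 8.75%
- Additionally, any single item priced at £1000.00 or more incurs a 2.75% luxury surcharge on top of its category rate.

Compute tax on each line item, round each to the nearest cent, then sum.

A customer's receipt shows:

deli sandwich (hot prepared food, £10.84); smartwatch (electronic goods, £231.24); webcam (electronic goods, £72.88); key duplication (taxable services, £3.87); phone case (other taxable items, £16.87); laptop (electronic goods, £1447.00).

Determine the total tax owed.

£217.09

Deli sandwich £10.84: hot prepared food → 3.75% → £0.41
Smartwatch £231.24: electronic goods → 10% → £23.12
Webcam £72.88: electronic goods → 10% → £7.29
Key duplication £3.87: taxable services → 7.75% → £0.30
Phone case £16.87: other taxable items → 8.75% → £1.48
Laptop £1447.00: electronic goods → 10% + 2.75% surcharge = 12.75% → £184.49
Total tax = £0.41 + £23.12 + £7.29 + £0.30 + £1.48 + £184.49 = £217.09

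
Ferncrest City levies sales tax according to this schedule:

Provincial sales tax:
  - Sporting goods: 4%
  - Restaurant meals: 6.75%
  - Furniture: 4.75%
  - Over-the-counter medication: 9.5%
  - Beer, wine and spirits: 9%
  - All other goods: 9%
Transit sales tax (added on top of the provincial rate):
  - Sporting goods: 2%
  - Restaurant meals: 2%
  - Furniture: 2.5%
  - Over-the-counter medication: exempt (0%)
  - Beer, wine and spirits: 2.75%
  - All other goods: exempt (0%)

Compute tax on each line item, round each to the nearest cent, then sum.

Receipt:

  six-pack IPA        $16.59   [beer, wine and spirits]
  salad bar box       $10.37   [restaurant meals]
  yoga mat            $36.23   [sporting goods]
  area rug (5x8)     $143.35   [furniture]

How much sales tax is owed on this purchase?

Six-pack IPA $16.59: beer, wine and spirits → 9% + 2.75% transit = 11.75% → $1.95
Salad bar box $10.37: restaurant meals → 6.75% + 2% transit = 8.75% → $0.91
Yoga mat $36.23: sporting goods → 4% + 2% transit = 6% → $2.17
Area rug (5x8) $143.35: furniture → 4.75% + 2.5% transit = 7.25% → $10.39
Total tax = $1.95 + $0.91 + $2.17 + $10.39 = $15.42

$15.42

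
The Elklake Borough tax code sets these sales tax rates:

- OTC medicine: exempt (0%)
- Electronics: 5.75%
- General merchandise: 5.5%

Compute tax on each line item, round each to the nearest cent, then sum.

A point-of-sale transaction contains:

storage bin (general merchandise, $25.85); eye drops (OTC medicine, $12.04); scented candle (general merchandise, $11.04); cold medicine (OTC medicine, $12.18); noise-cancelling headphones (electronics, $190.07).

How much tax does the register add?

$12.96

Storage bin $25.85: general merchandise → 5.5% → $1.42
Eye drops $12.04: OTC medicine → 0% → $0.00
Scented candle $11.04: general merchandise → 5.5% → $0.61
Cold medicine $12.18: OTC medicine → 0% → $0.00
Noise-cancelling headphones $190.07: electronics → 5.75% → $10.93
Total tax = $1.42 + $0.61 + $10.93 = $12.96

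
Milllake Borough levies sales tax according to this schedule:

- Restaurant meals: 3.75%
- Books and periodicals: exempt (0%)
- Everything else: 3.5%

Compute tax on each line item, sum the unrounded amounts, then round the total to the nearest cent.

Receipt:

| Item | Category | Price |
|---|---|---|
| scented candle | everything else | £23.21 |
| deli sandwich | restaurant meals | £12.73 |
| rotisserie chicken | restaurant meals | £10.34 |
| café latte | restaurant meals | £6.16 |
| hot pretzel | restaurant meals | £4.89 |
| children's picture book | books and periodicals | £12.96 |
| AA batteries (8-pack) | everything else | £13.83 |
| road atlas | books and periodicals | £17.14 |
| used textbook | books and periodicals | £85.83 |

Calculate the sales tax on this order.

Scented candle £23.21: everything else → 3.5% → £0.81235
Deli sandwich £12.73: restaurant meals → 3.75% → £0.477375
Rotisserie chicken £10.34: restaurant meals → 3.75% → £0.38775
Café latte £6.16: restaurant meals → 3.75% → £0.231
Hot pretzel £4.89: restaurant meals → 3.75% → £0.183375
Children's picture book £12.96: books and periodicals → 0% → £0.00
AA batteries (8-pack) £13.83: everything else → 3.5% → £0.48405
Road atlas £17.14: books and periodicals → 0% → £0.00
Used textbook £85.83: books and periodicals → 0% → £0.00
Unrounded tax sum = £2.5759 → £2.58

£2.58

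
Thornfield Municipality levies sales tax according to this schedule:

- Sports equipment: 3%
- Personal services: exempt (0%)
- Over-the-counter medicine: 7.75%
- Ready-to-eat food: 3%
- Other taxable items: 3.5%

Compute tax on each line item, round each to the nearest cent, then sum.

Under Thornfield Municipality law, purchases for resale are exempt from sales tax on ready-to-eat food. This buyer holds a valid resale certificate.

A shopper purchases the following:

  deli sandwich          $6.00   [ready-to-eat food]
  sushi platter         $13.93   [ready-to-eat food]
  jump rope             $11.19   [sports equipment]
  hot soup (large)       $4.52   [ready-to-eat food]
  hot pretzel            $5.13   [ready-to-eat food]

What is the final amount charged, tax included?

$41.11

Deli sandwich $6.00: ready-to-eat food, buyer-exempt → 0% → $0.00
Sushi platter $13.93: ready-to-eat food, buyer-exempt → 0% → $0.00
Jump rope $11.19: sports equipment → 3% → $0.34
Hot soup (large) $4.52: ready-to-eat food, buyer-exempt → 0% → $0.00
Hot pretzel $5.13: ready-to-eat food, buyer-exempt → 0% → $0.00
Subtotal = $40.77; tax = $0.34; total due = $41.11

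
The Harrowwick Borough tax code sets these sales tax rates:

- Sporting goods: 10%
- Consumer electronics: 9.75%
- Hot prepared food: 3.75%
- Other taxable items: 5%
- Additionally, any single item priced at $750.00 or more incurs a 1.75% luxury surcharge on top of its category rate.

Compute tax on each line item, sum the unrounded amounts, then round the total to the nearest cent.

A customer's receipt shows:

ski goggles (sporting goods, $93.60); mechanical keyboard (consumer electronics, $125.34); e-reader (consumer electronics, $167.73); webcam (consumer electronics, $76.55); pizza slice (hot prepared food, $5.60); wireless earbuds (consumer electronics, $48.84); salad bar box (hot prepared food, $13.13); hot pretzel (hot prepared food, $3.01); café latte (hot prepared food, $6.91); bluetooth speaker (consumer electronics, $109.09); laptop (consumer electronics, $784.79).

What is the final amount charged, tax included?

$1586.71

Ski goggles $93.60: sporting goods → 10% → $9.36
Mechanical keyboard $125.34: consumer electronics → 9.75% → $12.22065
E-reader $167.73: consumer electronics → 9.75% → $16.353675
Webcam $76.55: consumer electronics → 9.75% → $7.463625
Pizza slice $5.60: hot prepared food → 3.75% → $0.21
Wireless earbuds $48.84: consumer electronics → 9.75% → $4.7619
Salad bar box $13.13: hot prepared food → 3.75% → $0.492375
Hot pretzel $3.01: hot prepared food → 3.75% → $0.112875
Café latte $6.91: hot prepared food → 3.75% → $0.259125
Bluetooth speaker $109.09: consumer electronics → 9.75% → $10.636275
Laptop $784.79: consumer electronics → 9.75% + 1.75% surcharge = 11.5% → $90.25085
Subtotal = $1434.59; unrounded tax = $152.12135 → $152.12; total due = $1586.71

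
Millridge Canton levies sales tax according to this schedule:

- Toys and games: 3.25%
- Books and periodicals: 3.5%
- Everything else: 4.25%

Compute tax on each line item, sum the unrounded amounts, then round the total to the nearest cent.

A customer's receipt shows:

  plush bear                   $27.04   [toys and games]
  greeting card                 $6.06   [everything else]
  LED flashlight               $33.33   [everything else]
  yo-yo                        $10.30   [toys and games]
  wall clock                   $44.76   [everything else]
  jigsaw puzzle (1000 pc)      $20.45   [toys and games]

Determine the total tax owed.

$5.45

Plush bear $27.04: toys and games → 3.25% → $0.8788
Greeting card $6.06: everything else → 4.25% → $0.25755
LED flashlight $33.33: everything else → 4.25% → $1.416525
Yo-yo $10.30: toys and games → 3.25% → $0.33475
Wall clock $44.76: everything else → 4.25% → $1.9023
Jigsaw puzzle (1000 pc) $20.45: toys and games → 3.25% → $0.664625
Unrounded tax sum = $5.45455 → $5.45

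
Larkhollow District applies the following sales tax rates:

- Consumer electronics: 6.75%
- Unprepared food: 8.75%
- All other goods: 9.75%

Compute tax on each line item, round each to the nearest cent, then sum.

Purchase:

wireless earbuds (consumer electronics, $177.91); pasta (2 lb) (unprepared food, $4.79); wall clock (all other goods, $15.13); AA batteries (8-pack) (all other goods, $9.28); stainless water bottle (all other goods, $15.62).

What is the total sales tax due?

Wireless earbuds $177.91: consumer electronics → 6.75% → $12.01
Pasta (2 lb) $4.79: unprepared food → 8.75% → $0.42
Wall clock $15.13: all other goods → 9.75% → $1.48
AA batteries (8-pack) $9.28: all other goods → 9.75% → $0.90
Stainless water bottle $15.62: all other goods → 9.75% → $1.52
Total tax = $12.01 + $0.42 + $1.48 + $0.90 + $1.52 = $16.33

$16.33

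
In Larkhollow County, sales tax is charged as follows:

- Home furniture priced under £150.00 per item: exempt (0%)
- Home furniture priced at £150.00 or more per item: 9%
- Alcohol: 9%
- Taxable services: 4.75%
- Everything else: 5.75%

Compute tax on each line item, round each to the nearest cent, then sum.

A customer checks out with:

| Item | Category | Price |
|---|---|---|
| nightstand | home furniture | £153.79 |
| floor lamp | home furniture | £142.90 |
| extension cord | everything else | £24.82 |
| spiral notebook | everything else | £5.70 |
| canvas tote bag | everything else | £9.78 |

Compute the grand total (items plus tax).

Nightstand £153.79: home furniture, £150.00 or more → 9% → £13.84
Floor lamp £142.90: home furniture, under £150.00 → 0% → £0.00
Extension cord £24.82: everything else → 5.75% → £1.43
Spiral notebook £5.70: everything else → 5.75% → £0.33
Canvas tote bag £9.78: everything else → 5.75% → £0.56
Subtotal = £336.99; tax = £16.16; total due = £353.15

£353.15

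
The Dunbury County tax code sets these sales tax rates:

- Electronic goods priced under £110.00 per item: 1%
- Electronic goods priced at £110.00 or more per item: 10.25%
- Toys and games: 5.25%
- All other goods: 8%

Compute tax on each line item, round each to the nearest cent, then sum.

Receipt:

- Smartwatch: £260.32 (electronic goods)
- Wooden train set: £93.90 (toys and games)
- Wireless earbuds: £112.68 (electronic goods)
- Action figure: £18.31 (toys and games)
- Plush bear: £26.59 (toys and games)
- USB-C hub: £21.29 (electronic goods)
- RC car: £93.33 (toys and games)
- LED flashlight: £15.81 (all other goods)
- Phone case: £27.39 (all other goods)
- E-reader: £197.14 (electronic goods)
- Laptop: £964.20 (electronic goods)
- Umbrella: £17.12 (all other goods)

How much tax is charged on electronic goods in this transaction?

Smartwatch £260.32: electronic goods, £110.00 or more → 10.25% → £26.68
Wireless earbuds £112.68: electronic goods, £110.00 or more → 10.25% → £11.55
USB-C hub £21.29: electronic goods, under £110.00 → 1% → £0.21
E-reader £197.14: electronic goods, £110.00 or more → 10.25% → £20.21
Laptop £964.20: electronic goods, £110.00 or more → 10.25% → £98.83
Tax on electronic goods = £26.68 + £11.55 + £0.21 + £20.21 + £98.83 = £157.48

£157.48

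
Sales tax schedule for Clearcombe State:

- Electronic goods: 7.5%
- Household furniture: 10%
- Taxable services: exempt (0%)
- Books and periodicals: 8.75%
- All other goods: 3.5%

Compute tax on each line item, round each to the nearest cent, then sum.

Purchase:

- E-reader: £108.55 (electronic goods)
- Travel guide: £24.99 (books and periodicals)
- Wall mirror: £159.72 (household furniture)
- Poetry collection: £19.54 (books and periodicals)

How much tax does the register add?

£28.01

E-reader £108.55: electronic goods → 7.5% → £8.14
Travel guide £24.99: books and periodicals → 8.75% → £2.19
Wall mirror £159.72: household furniture → 10% → £15.97
Poetry collection £19.54: books and periodicals → 8.75% → £1.71
Total tax = £8.14 + £2.19 + £15.97 + £1.71 = £28.01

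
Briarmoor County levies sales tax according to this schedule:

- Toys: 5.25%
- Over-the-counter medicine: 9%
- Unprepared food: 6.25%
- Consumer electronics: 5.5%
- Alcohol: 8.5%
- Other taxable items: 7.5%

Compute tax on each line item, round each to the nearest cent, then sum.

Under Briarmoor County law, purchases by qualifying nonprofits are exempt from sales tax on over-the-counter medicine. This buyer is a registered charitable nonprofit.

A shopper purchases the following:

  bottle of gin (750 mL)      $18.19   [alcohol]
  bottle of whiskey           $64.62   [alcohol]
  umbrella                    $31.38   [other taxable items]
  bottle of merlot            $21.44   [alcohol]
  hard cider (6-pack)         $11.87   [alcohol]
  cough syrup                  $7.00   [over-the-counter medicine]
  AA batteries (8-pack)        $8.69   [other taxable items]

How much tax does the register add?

$12.87

Bottle of gin (750 mL) $18.19: alcohol → 8.5% → $1.55
Bottle of whiskey $64.62: alcohol → 8.5% → $5.49
Umbrella $31.38: other taxable items → 7.5% → $2.35
Bottle of merlot $21.44: alcohol → 8.5% → $1.82
Hard cider (6-pack) $11.87: alcohol → 8.5% → $1.01
Cough syrup $7.00: over-the-counter medicine, buyer-exempt → 0% → $0.00
AA batteries (8-pack) $8.69: other taxable items → 7.5% → $0.65
Total tax = $1.55 + $5.49 + $2.35 + $1.82 + $1.01 + $0.65 = $12.87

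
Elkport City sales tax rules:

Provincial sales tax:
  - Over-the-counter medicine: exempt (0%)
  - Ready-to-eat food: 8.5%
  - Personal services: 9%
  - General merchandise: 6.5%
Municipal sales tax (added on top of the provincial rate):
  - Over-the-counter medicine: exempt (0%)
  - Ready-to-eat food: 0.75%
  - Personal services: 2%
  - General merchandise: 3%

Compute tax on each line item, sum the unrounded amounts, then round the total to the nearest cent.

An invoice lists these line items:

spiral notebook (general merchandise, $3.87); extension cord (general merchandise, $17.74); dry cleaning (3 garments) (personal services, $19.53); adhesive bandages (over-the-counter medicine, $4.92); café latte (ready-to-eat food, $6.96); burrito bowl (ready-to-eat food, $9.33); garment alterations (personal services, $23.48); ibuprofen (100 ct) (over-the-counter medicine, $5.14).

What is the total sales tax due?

$8.29

Spiral notebook $3.87: general merchandise → 6.5% + 3% municipal = 9.5% → $0.36765
Extension cord $17.74: general merchandise → 6.5% + 3% municipal = 9.5% → $1.6853
Dry cleaning (3 garments) $19.53: personal services → 9% + 2% municipal = 11% → $2.1483
Adhesive bandages $4.92: over-the-counter medicine → 0% + 0% municipal = 0% → $0.00
Café latte $6.96: ready-to-eat food → 8.5% + 0.75% municipal = 9.25% → $0.6438
Burrito bowl $9.33: ready-to-eat food → 8.5% + 0.75% municipal = 9.25% → $0.863025
Garment alterations $23.48: personal services → 9% + 2% municipal = 11% → $2.5828
Ibuprofen (100 ct) $5.14: over-the-counter medicine → 0% + 0% municipal = 0% → $0.00
Unrounded tax sum = $8.290875 → $8.29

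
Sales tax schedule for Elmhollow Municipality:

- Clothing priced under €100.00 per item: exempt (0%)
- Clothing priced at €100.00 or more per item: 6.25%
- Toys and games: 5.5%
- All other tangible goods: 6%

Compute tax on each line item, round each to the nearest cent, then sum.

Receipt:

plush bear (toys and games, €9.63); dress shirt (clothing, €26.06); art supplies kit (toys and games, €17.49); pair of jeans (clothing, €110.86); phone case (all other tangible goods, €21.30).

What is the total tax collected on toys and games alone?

€1.49

Plush bear €9.63: toys and games → 5.5% → €0.53
Art supplies kit €17.49: toys and games → 5.5% → €0.96
Tax on toys and games = €0.53 + €0.96 = €1.49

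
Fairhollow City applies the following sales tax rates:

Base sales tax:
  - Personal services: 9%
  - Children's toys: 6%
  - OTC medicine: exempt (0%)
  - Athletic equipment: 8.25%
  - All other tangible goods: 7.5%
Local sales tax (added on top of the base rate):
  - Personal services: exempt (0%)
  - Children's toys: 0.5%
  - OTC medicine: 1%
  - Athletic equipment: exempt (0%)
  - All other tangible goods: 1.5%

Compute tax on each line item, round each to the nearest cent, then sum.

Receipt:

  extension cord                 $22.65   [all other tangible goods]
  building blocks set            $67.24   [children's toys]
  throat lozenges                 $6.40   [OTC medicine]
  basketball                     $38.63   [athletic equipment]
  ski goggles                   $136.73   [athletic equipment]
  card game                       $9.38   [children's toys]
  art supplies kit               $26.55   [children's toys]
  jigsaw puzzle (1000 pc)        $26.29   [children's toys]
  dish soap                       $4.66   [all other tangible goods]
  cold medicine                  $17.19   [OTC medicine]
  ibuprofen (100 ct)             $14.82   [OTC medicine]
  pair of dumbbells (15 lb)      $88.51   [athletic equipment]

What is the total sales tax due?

$33.03

Extension cord $22.65: all other tangible goods → 7.5% + 1.5% local = 9% → $2.04
Building blocks set $67.24: children's toys → 6% + 0.5% local = 6.5% → $4.37
Throat lozenges $6.40: OTC medicine → 0% + 1% local = 1% → $0.06
Basketball $38.63: athletic equipment → 8.25% + 0% local = 8.25% → $3.19
Ski goggles $136.73: athletic equipment → 8.25% + 0% local = 8.25% → $11.28
Card game $9.38: children's toys → 6% + 0.5% local = 6.5% → $0.61
Art supplies kit $26.55: children's toys → 6% + 0.5% local = 6.5% → $1.73
Jigsaw puzzle (1000 pc) $26.29: children's toys → 6% + 0.5% local = 6.5% → $1.71
Dish soap $4.66: all other tangible goods → 7.5% + 1.5% local = 9% → $0.42
Cold medicine $17.19: OTC medicine → 0% + 1% local = 1% → $0.17
Ibuprofen (100 ct) $14.82: OTC medicine → 0% + 1% local = 1% → $0.15
Pair of dumbbells (15 lb) $88.51: athletic equipment → 8.25% + 0% local = 8.25% → $7.30
Total tax = $2.04 + $4.37 + $0.06 + $3.19 + $11.28 + $0.61 + $1.73 + $1.71 + $0.42 + $0.17 + $0.15 + $7.30 = $33.03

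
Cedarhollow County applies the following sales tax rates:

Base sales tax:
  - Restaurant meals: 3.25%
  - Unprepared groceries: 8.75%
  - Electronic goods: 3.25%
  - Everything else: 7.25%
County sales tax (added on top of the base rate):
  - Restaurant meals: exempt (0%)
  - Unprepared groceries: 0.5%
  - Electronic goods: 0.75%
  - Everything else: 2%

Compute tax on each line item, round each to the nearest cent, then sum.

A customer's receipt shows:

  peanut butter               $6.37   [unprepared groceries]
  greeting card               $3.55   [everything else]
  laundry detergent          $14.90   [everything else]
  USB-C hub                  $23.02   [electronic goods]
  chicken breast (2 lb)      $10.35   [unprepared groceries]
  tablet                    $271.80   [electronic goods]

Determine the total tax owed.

Peanut butter $6.37: unprepared groceries → 8.75% + 0.5% county = 9.25% → $0.59
Greeting card $3.55: everything else → 7.25% + 2% county = 9.25% → $0.33
Laundry detergent $14.90: everything else → 7.25% + 2% county = 9.25% → $1.38
USB-C hub $23.02: electronic goods → 3.25% + 0.75% county = 4% → $0.92
Chicken breast (2 lb) $10.35: unprepared groceries → 8.75% + 0.5% county = 9.25% → $0.96
Tablet $271.80: electronic goods → 3.25% + 0.75% county = 4% → $10.87
Total tax = $0.59 + $0.33 + $1.38 + $0.92 + $0.96 + $10.87 = $15.05

$15.05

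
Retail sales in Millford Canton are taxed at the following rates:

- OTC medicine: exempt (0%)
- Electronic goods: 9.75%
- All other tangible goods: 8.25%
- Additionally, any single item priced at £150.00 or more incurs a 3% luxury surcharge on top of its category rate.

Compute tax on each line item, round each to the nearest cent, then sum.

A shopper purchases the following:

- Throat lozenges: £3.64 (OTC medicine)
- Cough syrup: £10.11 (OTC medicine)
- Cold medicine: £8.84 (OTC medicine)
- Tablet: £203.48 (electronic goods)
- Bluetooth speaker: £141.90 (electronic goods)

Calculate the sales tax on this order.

£39.78

Throat lozenges £3.64: OTC medicine → 0% → £0.00
Cough syrup £10.11: OTC medicine → 0% → £0.00
Cold medicine £8.84: OTC medicine → 0% → £0.00
Tablet £203.48: electronic goods → 9.75% + 3% surcharge = 12.75% → £25.94
Bluetooth speaker £141.90: electronic goods → 9.75% → £13.84
Total tax = £25.94 + £13.84 = £39.78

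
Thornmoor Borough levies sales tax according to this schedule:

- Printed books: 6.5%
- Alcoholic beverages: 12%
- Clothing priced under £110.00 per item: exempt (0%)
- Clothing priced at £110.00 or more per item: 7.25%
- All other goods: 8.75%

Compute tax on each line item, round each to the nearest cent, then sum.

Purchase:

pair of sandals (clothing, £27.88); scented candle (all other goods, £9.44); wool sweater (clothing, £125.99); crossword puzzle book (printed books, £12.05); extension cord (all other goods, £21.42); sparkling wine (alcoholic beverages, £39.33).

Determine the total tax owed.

£17.33

Pair of sandals £27.88: clothing, under £110.00 → 0% → £0.00
Scented candle £9.44: all other goods → 8.75% → £0.83
Wool sweater £125.99: clothing, £110.00 or more → 7.25% → £9.13
Crossword puzzle book £12.05: printed books → 6.5% → £0.78
Extension cord £21.42: all other goods → 8.75% → £1.87
Sparkling wine £39.33: alcoholic beverages → 12% → £4.72
Total tax = £0.83 + £9.13 + £0.78 + £1.87 + £4.72 = £17.33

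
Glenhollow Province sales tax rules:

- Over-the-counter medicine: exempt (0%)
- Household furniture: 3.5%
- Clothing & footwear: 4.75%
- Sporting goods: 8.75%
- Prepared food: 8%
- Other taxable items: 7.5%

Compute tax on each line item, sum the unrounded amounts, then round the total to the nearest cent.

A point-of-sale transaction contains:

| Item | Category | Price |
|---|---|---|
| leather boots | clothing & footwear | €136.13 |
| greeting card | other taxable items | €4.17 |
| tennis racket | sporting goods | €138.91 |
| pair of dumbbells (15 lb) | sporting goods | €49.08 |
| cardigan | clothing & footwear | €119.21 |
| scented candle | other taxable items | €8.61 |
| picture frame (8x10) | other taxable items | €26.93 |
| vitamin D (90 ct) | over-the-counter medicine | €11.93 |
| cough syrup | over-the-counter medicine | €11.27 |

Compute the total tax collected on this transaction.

€31.56

Leather boots €136.13: clothing & footwear → 4.75% → €6.466175
Greeting card €4.17: other taxable items → 7.5% → €0.31275
Tennis racket €138.91: sporting goods → 8.75% → €12.154625
Pair of dumbbells (15 lb) €49.08: sporting goods → 8.75% → €4.2945
Cardigan €119.21: clothing & footwear → 4.75% → €5.662475
Scented candle €8.61: other taxable items → 7.5% → €0.64575
Picture frame (8x10) €26.93: other taxable items → 7.5% → €2.01975
Vitamin D (90 ct) €11.93: over-the-counter medicine → 0% → €0.00
Cough syrup €11.27: over-the-counter medicine → 0% → €0.00
Unrounded tax sum = €31.556025 → €31.56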